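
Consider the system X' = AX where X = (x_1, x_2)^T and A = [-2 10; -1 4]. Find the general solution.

x_1(t) = 3c_1e^(t)sin(t) - c_1e^(t)cos(t) - c_2e^(t)sin(t) - 3c_2e^(t)cos(t), x_2(t) = c_1e^(t)sin(t) - c_2e^(t)cos(t)

Coefficient matrix A = [[-2, 10], [-1, 4]].
Characteristic polynomial det(A - λI) = λ^2 - 2λ + 2 = 0.
Eigenvalues λ = 1 ± i (complex conjugate pair).
For λ=1+i: an eigenvector is (-1,0) - i(3,1) = (-1 - 3i, 0 - i).
A real fundamental pair from Re and Im of e^((1+i)t)v: X_1 = e^(t)(cos(t)·(-1,0) + sin(t)·(3,1)), X_2 = e^(t)(sin(t)·(-1,0) - cos(t)·(3,1)).
General solution: c_1X_1 + c_2X_2.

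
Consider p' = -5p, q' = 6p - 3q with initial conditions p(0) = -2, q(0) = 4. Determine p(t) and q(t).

p(t) = -2e^(-5t), q(t) = -2e^(-3t) + 6e^(-5t)

Coefficient matrix A = [[-5, 0], [6, -3]].
Characteristic polynomial det(A - λI) = λ^2 + 8λ + 15 = 0.
Eigenvalues λ = -5, -3.
For λ=-5: (A-λI) row 2 is [6, 2], so an eigenvector is (1, -3).
For λ=-3: (A-λI) row 1 is [-2, 0], so an eigenvector is (0, 1).
General solution: C_1e^(-5t)(1,-3) + C_2e^(-3t)(0,1).
Applying p(0)=-2, q(0)=4 gives C_1=-2, C_2=-2.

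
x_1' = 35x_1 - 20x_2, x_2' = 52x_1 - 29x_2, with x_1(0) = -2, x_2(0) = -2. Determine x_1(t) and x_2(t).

Coefficient matrix A = [[35, -20], [52, -29]].
Characteristic polynomial det(A - λI) = λ^2 - 6λ + 25 = 0.
Eigenvalues λ = 3 ± 4i (complex conjugate pair).
For λ=3+4i: an eigenvector is (-1,-2) - i(2,3) = (-1 - 2i, -2 - 3i).
A real fundamental pair from Re and Im of e^((3+4i)t)v: X_1 = e^(3t)(cos(4t)·(-1,-2) + sin(4t)·(2,3)), X_2 = e^(3t)(sin(4t)·(-1,-2) - cos(4t)·(2,3)).
General solution: C_1X_1 + C_2X_2.
Applying x_1(0)=-2, x_2(0)=-2 gives C_1=-2, C_2=2.

x_1(t) = -6e^(3t)sin(4t) - 2e^(3t)cos(4t), x_2(t) = -10e^(3t)sin(4t) - 2e^(3t)cos(4t)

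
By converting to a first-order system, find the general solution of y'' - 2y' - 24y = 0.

y(t) = K_1e^(6t) + K_2e^(-4t)

Let x_1 = y, x_2 = y'. Then x_1' = x_2 and x_2' = 24x_1 + 2x_2.
A = [[0,1],[24,2]]; det(A-λI) = λ^2 - 2λ - 24.
Eigenvalues λ = 6, -4 with eigenvectors (1,6), (1,-4).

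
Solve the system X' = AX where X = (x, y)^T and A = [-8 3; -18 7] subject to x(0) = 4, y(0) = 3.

Coefficient matrix A = [[-8, 3], [-18, 7]].
Characteristic polynomial det(A - λI) = λ^2 + λ - 2 = 0.
Eigenvalues λ = 1, -2.
For λ=1: (A-λI) row 1 is [-9, 3], so an eigenvector is (-1, -3).
For λ=-2: (A-λI) row 1 is [-6, 3], so an eigenvector is (-1, -2).
General solution: C_1e^(t)(-1,-3) + C_2e^(-2t)(-1,-2).
Applying x(0)=4, y(0)=3 gives C_1=5, C_2=-9.

x(t) = -5e^(t) + 9e^(-2t), y(t) = -15e^(t) + 18e^(-2t)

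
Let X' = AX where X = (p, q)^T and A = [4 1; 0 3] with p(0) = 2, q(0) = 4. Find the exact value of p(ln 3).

378

A = [[4,1],[0,3]]; eigenvalues λ = 4, 3.
Eigenvectors: (-1,0) for λ=4, (1,-1) for λ=3.
From the initial condition, c_1 = -6, c_2 = -4.
p(ln 3) = (-6)(3^4)(-1) + (-4)(3^3)(1) = 378.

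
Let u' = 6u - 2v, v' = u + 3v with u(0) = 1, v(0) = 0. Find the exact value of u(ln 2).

A = [[6,-2],[1,3]]; eigenvalues λ = 5, 4.
Eigenvectors: (-2,-1) for λ=5, (-1,-1) for λ=4.
From the initial condition, c_1 = -1, c_2 = 1.
u(ln 2) = (-1)(2^5)(-2) + (1)(2^4)(-1) = 48.

48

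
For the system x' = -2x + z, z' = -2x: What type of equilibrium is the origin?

A = [[-2,1],[-2,0]]; det(A-λI) = λ^2 + 2λ + 2.
λ = -1 ± i: negative real part.

stable spiral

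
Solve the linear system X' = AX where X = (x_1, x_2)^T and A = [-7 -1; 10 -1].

x_1(t) = C_1e^(-4t)cos(t) + C_2e^(-4t)sin(t), x_2(t) = C_1e^(-4t)sin(t) - 3C_1e^(-4t)cos(t) - 3C_2e^(-4t)sin(t) - C_2e^(-4t)cos(t)

Coefficient matrix A = [[-7, -1], [10, -1]].
Characteristic polynomial det(A - λI) = λ^2 + 8λ + 17 = 0.
Eigenvalues λ = -4 ± i (complex conjugate pair).
For λ=-4+i: an eigenvector is (1,-3) - i(0,1) = (1, -3 - i).
A real fundamental pair from Re and Im of e^((-4+i)t)v: X_1 = e^(-4t)(cos(t)·(1,-3) + sin(t)·(0,1)), X_2 = e^(-4t)(sin(t)·(1,-3) - cos(t)·(0,1)).
General solution: C_1X_1 + C_2X_2.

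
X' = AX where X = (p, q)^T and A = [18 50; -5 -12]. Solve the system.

p(t) = -c_1e^(3t)sin(5t) + 3c_1e^(3t)cos(5t) + 3c_2e^(3t)sin(5t) + c_2e^(3t)cos(5t), q(t) = -c_1e^(3t)cos(5t) - c_2e^(3t)sin(5t)

Coefficient matrix A = [[18, 50], [-5, -12]].
Characteristic polynomial det(A - λI) = λ^2 - 6λ + 34 = 0.
Eigenvalues λ = 3 ± 5i (complex conjugate pair).
For λ=3+5i: an eigenvector is (3,-1) - i(-1,0) = (3 + i, -1).
A real fundamental pair from Re and Im of e^((3+5i)t)v: X_1 = e^(3t)(cos(5t)·(3,-1) + sin(5t)·(-1,0)), X_2 = e^(3t)(sin(5t)·(3,-1) - cos(5t)·(-1,0)).
General solution: c_1X_1 + c_2X_2.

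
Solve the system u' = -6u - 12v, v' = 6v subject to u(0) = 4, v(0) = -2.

u(t) = 2e^(6t) + 2e^(-6t), v(t) = -2e^(6t)

Coefficient matrix A = [[-6, -12], [0, 6]].
Characteristic polynomial det(A - λI) = λ^2 - 36 = 0.
Eigenvalues λ = 6, -6.
For λ=6: (A-λI) row 1 is [-12, -12], so an eigenvector is (-1, 1).
For λ=-6: (A-λI) row 1 is [0, -12], so an eigenvector is (-1, 0).
General solution: c_1e^(6t)(-1,1) + c_2e^(-6t)(-1,0).
Applying u(0)=4, v(0)=-2 gives c_1=-2, c_2=-2.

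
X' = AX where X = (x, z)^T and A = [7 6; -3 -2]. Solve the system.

Coefficient matrix A = [[7, 6], [-3, -2]].
Characteristic polynomial det(A - λI) = λ^2 - 5λ + 4 = 0.
Eigenvalues λ = 1, 4.
For λ=1: (A-λI) row 1 is [6, 6], so an eigenvector is (1, -1).
For λ=4: (A-λI) row 1 is [3, 6], so an eigenvector is (-2, 1).
General solution: c_1e^(t)(1,-1) + c_2e^(4t)(-2,1).

x(t) = c_1e^(t) - 2c_2e^(4t), z(t) = -c_1e^(t) + c_2e^(4t)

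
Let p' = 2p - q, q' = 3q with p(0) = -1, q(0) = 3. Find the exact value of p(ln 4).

-160

A = [[2,-1],[0,3]]; eigenvalues λ = 3, 2.
Eigenvectors: (-1,1) for λ=3, (1,0) for λ=2.
From the initial condition, c_1 = 3, c_2 = 2.
p(ln 4) = (3)(4^3)(-1) + (2)(4^2)(1) = -160.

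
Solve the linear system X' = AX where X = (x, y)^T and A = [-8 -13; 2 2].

x(t) = -3c_1e^(-3t)sin(t) - 2c_1e^(-3t)cos(t) - 2c_2e^(-3t)sin(t) + 3c_2e^(-3t)cos(t), y(t) = c_1e^(-3t)sin(t) + c_1e^(-3t)cos(t) + c_2e^(-3t)sin(t) - c_2e^(-3t)cos(t)

Coefficient matrix A = [[-8, -13], [2, 2]].
Characteristic polynomial det(A - λI) = λ^2 + 6λ + 10 = 0.
Eigenvalues λ = -3 ± i (complex conjugate pair).
For λ=-3+i: an eigenvector is (-2,1) - i(-3,1) = (-2 + 3i, 1 - i).
A real fundamental pair from Re and Im of e^((-3+i)t)v: X_1 = e^(-3t)(cos(t)·(-2,1) + sin(t)·(-3,1)), X_2 = e^(-3t)(sin(t)·(-2,1) - cos(t)·(-3,1)).
General solution: c_1X_1 + c_2X_2.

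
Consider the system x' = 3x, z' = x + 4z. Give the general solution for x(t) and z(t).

x(t) = K_2e^(3t), z(t) = -K_1e^(4t) - K_2e^(3t)

Coefficient matrix A = [[3, 0], [1, 4]].
Characteristic polynomial det(A - λI) = λ^2 - 7λ + 12 = 0.
Eigenvalues λ = 4, 3.
For λ=4: (A-λI) row 1 is [-1, 0], so an eigenvector is (0, -1).
For λ=3: (A-λI) row 2 is [1, 1], so an eigenvector is (1, -1).
General solution: K_1e^(4t)(0,-1) + K_2e^(3t)(1,-1).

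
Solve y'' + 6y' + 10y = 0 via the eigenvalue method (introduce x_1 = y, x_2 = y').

Let x_1 = y, x_2 = y'. Then x_1' = x_2 and x_2' = -10x_1 - 6x_2.
A = [[0,1],[-10,-6]]; det(A-λI) = λ^2 + 6λ + 10.
Eigenvalues λ = -3 ± i.

y(t) = C_1e^(-3t)cos(t) + C_2e^(-3t)sin(t)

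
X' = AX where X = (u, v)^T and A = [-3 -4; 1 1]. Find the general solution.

Coefficient matrix A = [[-3, -4], [1, 1]].
Characteristic polynomial det(A - λI) = λ^2 + 2λ + 1 = 0.
Single eigenvalue λ = -1 with algebraic multiplicity 2.
Eigenvector v = (2,-1); generalized eigenvector w with (A-λI)w=v is (-1,0).
General solution: e^(-t)[K_1·v + K_2·(t·v + w)].

u(t) = 2K_1e^(-t) + 2K_2te^(-t) - K_2e^(-t), v(t) = -K_1e^(-t) - K_2te^(-t)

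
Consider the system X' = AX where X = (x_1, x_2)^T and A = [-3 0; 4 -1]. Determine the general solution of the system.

Coefficient matrix A = [[-3, 0], [4, -1]].
Characteristic polynomial det(A - λI) = λ^2 + 4λ + 3 = 0.
Eigenvalues λ = -3, -1.
For λ=-3: (A-λI) row 2 is [4, 2], so an eigenvector is (1, -2).
For λ=-1: (A-λI) row 1 is [-2, 0], so an eigenvector is (0, 1).
General solution: K_1e^(-3t)(1,-2) + K_2e^(-t)(0,1).

x_1(t) = K_1e^(-3t), x_2(t) = -2K_1e^(-3t) + K_2e^(-t)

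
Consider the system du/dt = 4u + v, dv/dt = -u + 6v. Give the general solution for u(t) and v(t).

Coefficient matrix A = [[4, 1], [-1, 6]].
Characteristic polynomial det(A - λI) = λ^2 - 10λ + 25 = 0.
Single eigenvalue λ = 5 with algebraic multiplicity 2.
Eigenvector v = (1,1); generalized eigenvector w with (A-λI)w=v is (-2,-1).
General solution: e^(5t)[c_1·v + c_2·(t·v + w)].

u(t) = c_1e^(5t) + c_2te^(5t) - 2c_2e^(5t), v(t) = c_1e^(5t) + c_2te^(5t) - c_2e^(5t)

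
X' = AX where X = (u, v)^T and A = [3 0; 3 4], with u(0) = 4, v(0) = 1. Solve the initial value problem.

Coefficient matrix A = [[3, 0], [3, 4]].
Characteristic polynomial det(A - λI) = λ^2 - 7λ + 12 = 0.
Eigenvalues λ = 3, 4.
For λ=3: (A-λI) row 2 is [3, 1], so an eigenvector is (1, -3).
For λ=4: (A-λI) row 1 is [-1, 0], so an eigenvector is (0, -1).
General solution: K_1e^(3t)(1,-3) + K_2e^(4t)(0,-1).
Applying u(0)=4, v(0)=1 gives K_1=4, K_2=-13.

u(t) = 4e^(3t), v(t) = 13e^(4t) - 12e^(3t)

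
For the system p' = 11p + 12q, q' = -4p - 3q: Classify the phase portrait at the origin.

unstable node

A = [[11,12],[-4,-3]]; det(A-λI) = λ^2 - 8λ + 15.
λ = 5, 3: both positive.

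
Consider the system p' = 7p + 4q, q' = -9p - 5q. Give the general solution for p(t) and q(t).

Coefficient matrix A = [[7, 4], [-9, -5]].
Characteristic polynomial det(A - λI) = λ^2 - 2λ + 1 = 0.
Single eigenvalue λ = 1 with algebraic multiplicity 2.
Eigenvector v = (-2,3); generalized eigenvector w with (A-λI)w=v is (1,-2).
General solution: e^(t)[c_1·v + c_2·(t·v + w)].

p(t) = -2c_1e^(t) - 2c_2te^(t) + c_2e^(t), q(t) = 3c_1e^(t) + 3c_2te^(t) - 2c_2e^(t)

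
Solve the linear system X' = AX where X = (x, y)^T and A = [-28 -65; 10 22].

x(t) = -2c_1e^(-3t)sin(5t) + 3c_1e^(-3t)cos(5t) + 3c_2e^(-3t)sin(5t) + 2c_2e^(-3t)cos(5t), y(t) = c_1e^(-3t)sin(5t) - c_1e^(-3t)cos(5t) - c_2e^(-3t)sin(5t) - c_2e^(-3t)cos(5t)

Coefficient matrix A = [[-28, -65], [10, 22]].
Characteristic polynomial det(A - λI) = λ^2 + 6λ + 34 = 0.
Eigenvalues λ = -3 ± 5i (complex conjugate pair).
For λ=-3+5i: an eigenvector is (3,-1) - i(-2,1) = (3 + 2i, -1 - i).
A real fundamental pair from Re and Im of e^((-3+5i)t)v: X_1 = e^(-3t)(cos(5t)·(3,-1) + sin(5t)·(-2,1)), X_2 = e^(-3t)(sin(5t)·(3,-1) - cos(5t)·(-2,1)).
General solution: c_1X_1 + c_2X_2.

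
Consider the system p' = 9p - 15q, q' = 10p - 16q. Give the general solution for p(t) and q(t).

p(t) = 3c_1e^(-t) + c_2e^(-6t), q(t) = 2c_1e^(-t) + c_2e^(-6t)

Coefficient matrix A = [[9, -15], [10, -16]].
Characteristic polynomial det(A - λI) = λ^2 + 7λ + 6 = 0.
Eigenvalues λ = -1, -6.
For λ=-1: (A-λI) row 1 is [10, -15], so an eigenvector is (3, 2).
For λ=-6: (A-λI) row 1 is [15, -15], so an eigenvector is (1, 1).
General solution: c_1e^(-t)(3,2) + c_2e^(-6t)(1,1).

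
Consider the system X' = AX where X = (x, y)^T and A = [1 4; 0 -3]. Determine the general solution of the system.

x(t) = -C_1e^(-3t) + C_2e^(t), y(t) = C_1e^(-3t)

Coefficient matrix A = [[1, 4], [0, -3]].
Characteristic polynomial det(A - λI) = λ^2 + 2λ - 3 = 0.
Eigenvalues λ = -3, 1.
For λ=-3: (A-λI) row 1 is [4, 4], so an eigenvector is (-1, 1).
For λ=1: (A-λI) row 1 is [0, 4], so an eigenvector is (1, 0).
General solution: C_1e^(-3t)(-1,1) + C_2e^(t)(1,0).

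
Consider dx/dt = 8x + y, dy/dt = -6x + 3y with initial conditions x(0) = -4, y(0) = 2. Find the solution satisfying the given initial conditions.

x(t) = -10e^(6t) + 6e^(5t), y(t) = 20e^(6t) - 18e^(5t)

Coefficient matrix A = [[8, 1], [-6, 3]].
Characteristic polynomial det(A - λI) = λ^2 - 11λ + 30 = 0.
Eigenvalues λ = 6, 5.
For λ=6: (A-λI) row 1 is [2, 1], so an eigenvector is (-1, 2).
For λ=5: (A-λI) row 1 is [3, 1], so an eigenvector is (-1, 3).
General solution: K_1e^(6t)(-1,2) + K_2e^(5t)(-1,3).
Applying x(0)=-4, y(0)=2 gives K_1=10, K_2=-6.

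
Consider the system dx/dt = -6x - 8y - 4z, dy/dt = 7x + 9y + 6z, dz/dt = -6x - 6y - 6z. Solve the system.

x(t) = c_2e^(2t) + c_3e^(-2t), y(t) = c_1e^(-3t) - c_2e^(2t) + c_3e^(-2t), z(t) = -2c_1e^(-3t) - 3c_3e^(-2t)

Coefficient matrix A = [[-6, -8, -4], [7, 9, 6], [-6, -6, -6]].
det(A - λI) = 0 gives eigenvalues λ = -3, 2, -2.
For λ=-3: eigenvector (0,1,-2).
For λ=2: eigenvector (1,-1,0).
For λ=-2: eigenvector (1,1,-3).
General solution: c_1e^(-3t)(0,1,-2) + c_2e^(2t)(1,-1,0) + c_3e^(-2t)(1,1,-3).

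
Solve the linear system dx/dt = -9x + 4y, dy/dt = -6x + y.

Coefficient matrix A = [[-9, 4], [-6, 1]].
Characteristic polynomial det(A - λI) = λ^2 + 8λ + 15 = 0.
Eigenvalues λ = -3, -5.
For λ=-3: (A-λI) row 1 is [-6, 4], so an eigenvector is (2, 3).
For λ=-5: (A-λI) row 1 is [-4, 4], so an eigenvector is (1, 1).
General solution: C_1e^(-3t)(2,3) + C_2e^(-5t)(1,1).

x(t) = 2C_1e^(-3t) + C_2e^(-5t), y(t) = 3C_1e^(-3t) + C_2e^(-5t)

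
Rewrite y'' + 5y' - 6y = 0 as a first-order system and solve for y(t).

Let x_1 = y, x_2 = y'. Then x_1' = x_2 and x_2' = 6x_1 - 5x_2.
A = [[0,1],[6,-5]]; det(A-λI) = λ^2 + 5λ - 6.
Eigenvalues λ = -6, 1 with eigenvectors (1,-6), (1,1).

y(t) = C_1e^(-6t) + C_2e^(t)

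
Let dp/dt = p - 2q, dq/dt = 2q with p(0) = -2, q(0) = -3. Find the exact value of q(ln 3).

A = [[1,-2],[0,2]]; eigenvalues λ = 2, 1.
Eigenvectors: (-2,1) for λ=2, (1,0) for λ=1.
From the initial condition, c_1 = -3, c_2 = -8.
q(ln 3) = (-3)(3^2)(1) + (-8)(3^1)(0) = -27.

-27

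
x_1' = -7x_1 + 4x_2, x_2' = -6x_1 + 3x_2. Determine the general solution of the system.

x_1(t) = -2c_1e^(-t) + c_2e^(-3t), x_2(t) = -3c_1e^(-t) + c_2e^(-3t)

Coefficient matrix A = [[-7, 4], [-6, 3]].
Characteristic polynomial det(A - λI) = λ^2 + 4λ + 3 = 0.
Eigenvalues λ = -1, -3.
For λ=-1: (A-λI) row 1 is [-6, 4], so an eigenvector is (-2, -3).
For λ=-3: (A-λI) row 1 is [-4, 4], so an eigenvector is (1, 1).
General solution: c_1e^(-t)(-2,-3) + c_2e^(-3t)(1,1).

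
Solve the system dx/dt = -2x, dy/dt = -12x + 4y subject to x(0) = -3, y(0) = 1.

Coefficient matrix A = [[-2, 0], [-12, 4]].
Characteristic polynomial det(A - λI) = λ^2 - 2λ - 8 = 0.
Eigenvalues λ = -2, 4.
For λ=-2: (A-λI) row 2 is [-12, 6], so an eigenvector is (-1, -2).
For λ=4: (A-λI) row 1 is [-6, 0], so an eigenvector is (0, 1).
General solution: c_1e^(-2t)(-1,-2) + c_2e^(4t)(0,1).
Applying x(0)=-3, y(0)=1 gives c_1=3, c_2=7.

x(t) = -3e^(-2t), y(t) = 7e^(4t) - 6e^(-2t)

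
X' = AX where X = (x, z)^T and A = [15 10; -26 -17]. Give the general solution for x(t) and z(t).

Coefficient matrix A = [[15, 10], [-26, -17]].
Characteristic polynomial det(A - λI) = λ^2 + 2λ + 5 = 0.
Eigenvalues λ = -1 ± 2i (complex conjugate pair).
For λ=-1+2i: an eigenvector is (1,-2) - i(-2,3) = (1 + 2i, -2 - 3i).
A real fundamental pair from Re and Im of e^((-1+2i)t)v: X_1 = e^(-t)(cos(2t)·(1,-2) + sin(2t)·(-2,3)), X_2 = e^(-t)(sin(2t)·(1,-2) - cos(2t)·(-2,3)).
General solution: K_1X_1 + K_2X_2.

x(t) = -2K_1e^(-t)sin(2t) + K_1e^(-t)cos(2t) + K_2e^(-t)sin(2t) + 2K_2e^(-t)cos(2t), z(t) = 3K_1e^(-t)sin(2t) - 2K_1e^(-t)cos(2t) - 2K_2e^(-t)sin(2t) - 3K_2e^(-t)cos(2t)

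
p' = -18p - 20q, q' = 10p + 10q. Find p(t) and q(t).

Coefficient matrix A = [[-18, -20], [10, 10]].
Characteristic polynomial det(A - λI) = λ^2 + 8λ + 20 = 0.
Eigenvalues λ = -4 ± 2i (complex conjugate pair).
For λ=-4+2i: an eigenvector is (-1,1) - i(-3,2) = (-1 + 3i, 1 - 2i).
A real fundamental pair from Re and Im of e^((-4+2i)t)v: X_1 = e^(-4t)(cos(2t)·(-1,1) + sin(2t)·(-3,2)), X_2 = e^(-4t)(sin(2t)·(-1,1) - cos(2t)·(-3,2)).
General solution: c_1X_1 + c_2X_2.

p(t) = -3c_1e^(-4t)sin(2t) - c_1e^(-4t)cos(2t) - c_2e^(-4t)sin(2t) + 3c_2e^(-4t)cos(2t), q(t) = 2c_1e^(-4t)sin(2t) + c_1e^(-4t)cos(2t) + c_2e^(-4t)sin(2t) - 2c_2e^(-4t)cos(2t)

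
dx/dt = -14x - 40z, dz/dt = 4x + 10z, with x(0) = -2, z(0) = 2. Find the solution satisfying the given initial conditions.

x(t) = -14e^(-2t)sin(4t) - 2e^(-2t)cos(4t), z(t) = 4e^(-2t)sin(4t) + 2e^(-2t)cos(4t)

Coefficient matrix A = [[-14, -40], [4, 10]].
Characteristic polynomial det(A - λI) = λ^2 + 4λ + 20 = 0.
Eigenvalues λ = -2 ± 4i (complex conjugate pair).
For λ=-2+4i: an eigenvector is (-3,1) - i(-1,0) = (-3 + i, 1).
A real fundamental pair from Re and Im of e^((-2+4i)t)v: X_1 = e^(-2t)(cos(4t)·(-3,1) + sin(4t)·(-1,0)), X_2 = e^(-2t)(sin(4t)·(-3,1) - cos(4t)·(-1,0)).
General solution: K_1X_1 + K_2X_2.
Applying x(0)=-2, z(0)=2 gives K_1=2, K_2=4.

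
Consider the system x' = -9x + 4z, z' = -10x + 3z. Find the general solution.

x(t) = c_1e^(-3t)sin(2t) + c_1e^(-3t)cos(2t) + c_2e^(-3t)sin(2t) - c_2e^(-3t)cos(2t), z(t) = c_1e^(-3t)sin(2t) + 2c_1e^(-3t)cos(2t) + 2c_2e^(-3t)sin(2t) - c_2e^(-3t)cos(2t)

Coefficient matrix A = [[-9, 4], [-10, 3]].
Characteristic polynomial det(A - λI) = λ^2 + 6λ + 13 = 0.
Eigenvalues λ = -3 ± 2i (complex conjugate pair).
For λ=-3+2i: an eigenvector is (1,2) - i(1,1) = (1 - i, 2 - i).
A real fundamental pair from Re and Im of e^((-3+2i)t)v: X_1 = e^(-3t)(cos(2t)·(1,2) + sin(2t)·(1,1)), X_2 = e^(-3t)(sin(2t)·(1,2) - cos(2t)·(1,1)).
General solution: c_1X_1 + c_2X_2.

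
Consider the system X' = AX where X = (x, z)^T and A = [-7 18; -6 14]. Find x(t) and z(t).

x(t) = 3C_1e^(5t) - 2C_2e^(2t), z(t) = 2C_1e^(5t) - C_2e^(2t)

Coefficient matrix A = [[-7, 18], [-6, 14]].
Characteristic polynomial det(A - λI) = λ^2 - 7λ + 10 = 0.
Eigenvalues λ = 5, 2.
For λ=5: (A-λI) row 1 is [-12, 18], so an eigenvector is (3, 2).
For λ=2: (A-λI) row 1 is [-9, 18], so an eigenvector is (-2, -1).
General solution: C_1e^(5t)(3,2) + C_2e^(2t)(-2,-1).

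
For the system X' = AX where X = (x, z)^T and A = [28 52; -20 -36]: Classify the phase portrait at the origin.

A = [[28,52],[-20,-36]]; det(A-λI) = λ^2 + 8λ + 32.
λ = -4 ± 4i: negative real part.

stable spiral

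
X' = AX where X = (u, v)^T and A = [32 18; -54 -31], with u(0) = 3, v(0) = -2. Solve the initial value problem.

Coefficient matrix A = [[32, 18], [-54, -31]].
Characteristic polynomial det(A - λI) = λ^2 - λ - 20 = 0.
Eigenvalues λ = 5, -4.
For λ=5: (A-λI) row 1 is [27, 18], so an eigenvector is (2, -3).
For λ=-4: (A-λI) row 1 is [36, 18], so an eigenvector is (1, -2).
General solution: K_1e^(5t)(2,-3) + K_2e^(-4t)(1,-2).
Applying u(0)=3, v(0)=-2 gives K_1=4, K_2=-5.

u(t) = 8e^(5t) - 5e^(-4t), v(t) = -12e^(5t) + 10e^(-4t)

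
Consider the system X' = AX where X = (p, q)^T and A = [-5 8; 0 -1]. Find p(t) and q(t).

Coefficient matrix A = [[-5, 8], [0, -1]].
Characteristic polynomial det(A - λI) = λ^2 + 6λ + 5 = 0.
Eigenvalues λ = -5, -1.
For λ=-5: (A-λI) row 1 is [0, 8], so an eigenvector is (1, 0).
For λ=-1: (A-λI) row 1 is [-4, 8], so an eigenvector is (-2, -1).
General solution: c_1e^(-5t)(1,0) + c_2e^(-t)(-2,-1).

p(t) = c_1e^(-5t) - 2c_2e^(-t), q(t) = -c_2e^(-t)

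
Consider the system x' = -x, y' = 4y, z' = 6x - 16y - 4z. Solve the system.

Coefficient matrix A = [[-1, 0, 0], [0, 4, 0], [6, -16, -4]].
det(A - λI) = 0 gives eigenvalues λ = -1, 4, -4.
For λ=-1: eigenvector (1,0,2).
For λ=4: eigenvector (0,1,-2).
For λ=-4: eigenvector (0,0,1).
General solution: K_1e^(-t)(1,0,2) + K_2e^(4t)(0,1,-2) + K_3e^(-4t)(0,0,1).

x(t) = K_1e^(-t), y(t) = K_2e^(4t), z(t) = 2K_1e^(-t) - 2K_2e^(4t) + K_3e^(-4t)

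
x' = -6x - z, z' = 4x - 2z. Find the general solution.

x(t) = C_1e^(-4t) + C_2te^(-4t) - 2C_2e^(-4t), z(t) = -2C_1e^(-4t) - 2C_2te^(-4t) + 3C_2e^(-4t)

Coefficient matrix A = [[-6, -1], [4, -2]].
Characteristic polynomial det(A - λI) = λ^2 + 8λ + 16 = 0.
Single eigenvalue λ = -4 with algebraic multiplicity 2.
Eigenvector v = (1,-2); generalized eigenvector w with (A-λI)w=v is (-2,3).
General solution: e^(-4t)[C_1·v + C_2·(t·v + w)].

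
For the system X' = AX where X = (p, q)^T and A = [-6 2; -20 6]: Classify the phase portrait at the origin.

center

A = [[-6,2],[-20,6]]; det(A-λI) = λ^2 + 4.
λ = 0 ± 2i: zero real part.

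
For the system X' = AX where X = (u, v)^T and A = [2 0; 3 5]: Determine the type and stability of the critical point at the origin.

unstable node

A = [[2,0],[3,5]]; det(A-λI) = λ^2 - 7λ + 10.
λ = 2, 5: both positive.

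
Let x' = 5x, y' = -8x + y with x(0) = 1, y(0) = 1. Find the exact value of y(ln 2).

-58

A = [[5,0],[-8,1]]; eigenvalues λ = 5, 1.
Eigenvectors: (-1,2) for λ=5, (0,1) for λ=1.
From the initial condition, c_1 = -1, c_2 = 3.
y(ln 2) = (-1)(2^5)(2) + (3)(2^1)(1) = -58.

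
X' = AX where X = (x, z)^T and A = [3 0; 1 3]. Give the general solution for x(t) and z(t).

x(t) = C_2e^(3t), z(t) = C_1e^(3t) + C_2te^(3t) - C_2e^(3t)

Coefficient matrix A = [[3, 0], [1, 3]].
Characteristic polynomial det(A - λI) = λ^2 - 6λ + 9 = 0.
Single eigenvalue λ = 3 with algebraic multiplicity 2.
Eigenvector v = (0,1); generalized eigenvector w with (A-λI)w=v is (1,-1).
General solution: e^(3t)[C_1·v + C_2·(t·v + w)].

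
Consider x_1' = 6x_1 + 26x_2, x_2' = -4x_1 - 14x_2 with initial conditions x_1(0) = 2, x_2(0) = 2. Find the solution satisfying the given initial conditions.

x_1(t) = 36e^(-4t)sin(2t) + 2e^(-4t)cos(2t), x_2(t) = -14e^(-4t)sin(2t) + 2e^(-4t)cos(2t)

Coefficient matrix A = [[6, 26], [-4, -14]].
Characteristic polynomial det(A - λI) = λ^2 + 8λ + 20 = 0.
Eigenvalues λ = -4 ± 2i (complex conjugate pair).
For λ=-4+2i: an eigenvector is (3,-1) - i(2,-1) = (3 - 2i, -1 + i).
A real fundamental pair from Re and Im of e^((-4+2i)t)v: X_1 = e^(-4t)(cos(2t)·(3,-1) + sin(2t)·(2,-1)), X_2 = e^(-4t)(sin(2t)·(3,-1) - cos(2t)·(2,-1)).
General solution: C_1X_1 + C_2X_2.
Applying x_1(0)=2, x_2(0)=2 gives C_1=6, C_2=8.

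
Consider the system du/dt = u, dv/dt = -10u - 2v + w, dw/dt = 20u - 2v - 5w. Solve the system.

Coefficient matrix A = [[1, 0, 0], [-10, -2, 1], [20, -2, -5]].
det(A - λI) = 0 gives eigenvalues λ = 1, -4, -3.
For λ=1: eigenvector (1,-2,4).
For λ=-4: eigenvector (0,1,-2).
For λ=-3: eigenvector (0,1,-1).
General solution: c_1e^(t)(1,-2,4) + c_2e^(-4t)(0,1,-2) + c_3e^(-3t)(0,1,-1).

u(t) = c_1e^(t), v(t) = -2c_1e^(t) + c_2e^(-4t) + c_3e^(-3t), w(t) = 4c_1e^(t) - 2c_2e^(-4t) - c_3e^(-3t)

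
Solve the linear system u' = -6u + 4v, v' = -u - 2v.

u(t) = -2C_1e^(-4t) - 2C_2te^(-4t) - 3C_2e^(-4t), v(t) = -C_1e^(-4t) - C_2te^(-4t) - 2C_2e^(-4t)

Coefficient matrix A = [[-6, 4], [-1, -2]].
Characteristic polynomial det(A - λI) = λ^2 + 8λ + 16 = 0.
Single eigenvalue λ = -4 with algebraic multiplicity 2.
Eigenvector v = (-2,-1); generalized eigenvector w with (A-λI)w=v is (-3,-2).
General solution: e^(-4t)[C_1·v + C_2·(t·v + w)].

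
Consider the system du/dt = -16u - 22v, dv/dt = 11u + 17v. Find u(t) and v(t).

u(t) = 2c_1e^(-5t) - c_2e^(6t), v(t) = -c_1e^(-5t) + c_2e^(6t)

Coefficient matrix A = [[-16, -22], [11, 17]].
Characteristic polynomial det(A - λI) = λ^2 - λ - 30 = 0.
Eigenvalues λ = -5, 6.
For λ=-5: (A-λI) row 1 is [-11, -22], so an eigenvector is (2, -1).
For λ=6: (A-λI) row 1 is [-22, -22], so an eigenvector is (-1, 1).
General solution: c_1e^(-5t)(2,-1) + c_2e^(6t)(-1,1).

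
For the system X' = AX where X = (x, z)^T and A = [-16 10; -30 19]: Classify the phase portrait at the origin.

A = [[-16,10],[-30,19]]; det(A-λI) = λ^2 - 3λ - 4.
λ = -1, 4: opposite signs.

saddle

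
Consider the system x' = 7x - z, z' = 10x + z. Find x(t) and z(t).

x(t) = -C_1e^(4t)sin(t) + C_2e^(4t)cos(t), z(t) = -3C_1e^(4t)sin(t) + C_1e^(4t)cos(t) + C_2e^(4t)sin(t) + 3C_2e^(4t)cos(t)

Coefficient matrix A = [[7, -1], [10, 1]].
Characteristic polynomial det(A - λI) = λ^2 - 8λ + 17 = 0.
Eigenvalues λ = 4 ± i (complex conjugate pair).
For λ=4+i: an eigenvector is (0,1) - i(-1,-3) = (0 + i, 1 + 3i).
A real fundamental pair from Re and Im of e^((4+i)t)v: X_1 = e^(4t)(cos(t)·(0,1) + sin(t)·(-1,-3)), X_2 = e^(4t)(sin(t)·(0,1) - cos(t)·(-1,-3)).
General solution: C_1X_1 + C_2X_2.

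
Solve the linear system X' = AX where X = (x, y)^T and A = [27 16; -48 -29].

Coefficient matrix A = [[27, 16], [-48, -29]].
Characteristic polynomial det(A - λI) = λ^2 + 2λ - 15 = 0.
Eigenvalues λ = -5, 3.
For λ=-5: (A-λI) row 1 is [32, 16], so an eigenvector is (1, -2).
For λ=3: (A-λI) row 1 is [24, 16], so an eigenvector is (2, -3).
General solution: c_1e^(-5t)(1,-2) + c_2e^(3t)(2,-3).

x(t) = c_1e^(-5t) + 2c_2e^(3t), y(t) = -2c_1e^(-5t) - 3c_2e^(3t)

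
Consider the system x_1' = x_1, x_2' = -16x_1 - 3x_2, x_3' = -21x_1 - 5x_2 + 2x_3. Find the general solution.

Coefficient matrix A = [[1, 0, 0], [-16, -3, 0], [-21, -5, 2]].
det(A - λI) = 0 gives eigenvalues λ = 1, -3, 2.
For λ=1: eigenvector (1,-4,1).
For λ=-3: eigenvector (0,1,1).
For λ=2: eigenvector (0,0,1).
General solution: C_1e^(t)(1,-4,1) + C_2e^(-3t)(0,1,1) + C_3e^(2t)(0,0,1).

x_1(t) = C_1e^(t), x_2(t) = -4C_1e^(t) + C_2e^(-3t), x_3(t) = C_1e^(t) + C_2e^(-3t) + C_3e^(2t)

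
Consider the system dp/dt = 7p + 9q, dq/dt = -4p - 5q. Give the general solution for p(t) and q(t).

Coefficient matrix A = [[7, 9], [-4, -5]].
Characteristic polynomial det(A - λI) = λ^2 - 2λ + 1 = 0.
Single eigenvalue λ = 1 with algebraic multiplicity 2.
Eigenvector v = (-3,2); generalized eigenvector w with (A-λI)w=v is (-2,1).
General solution: e^(t)[c_1·v + c_2·(t·v + w)].

p(t) = -3c_1e^(t) - 3c_2te^(t) - 2c_2e^(t), q(t) = 2c_1e^(t) + 2c_2te^(t) + c_2e^(t)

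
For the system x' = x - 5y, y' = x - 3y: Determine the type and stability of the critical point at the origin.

stable spiral

A = [[1,-5],[1,-3]]; det(A-λI) = λ^2 + 2λ + 2.
λ = -1 ± i: negative real part.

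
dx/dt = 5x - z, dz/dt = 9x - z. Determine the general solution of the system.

x(t) = -c_1e^(2t) - c_2te^(2t) - c_2e^(2t), z(t) = -3c_1e^(2t) - 3c_2te^(2t) - 2c_2e^(2t)

Coefficient matrix A = [[5, -1], [9, -1]].
Characteristic polynomial det(A - λI) = λ^2 - 4λ + 4 = 0.
Single eigenvalue λ = 2 with algebraic multiplicity 2.
Eigenvector v = (-1,-3); generalized eigenvector w with (A-λI)w=v is (-1,-2).
General solution: e^(2t)[c_1·v + c_2·(t·v + w)].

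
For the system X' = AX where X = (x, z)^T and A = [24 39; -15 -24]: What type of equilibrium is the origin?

center

A = [[24,39],[-15,-24]]; det(A-λI) = λ^2 + 9.
λ = 0 ± 3i: zero real part.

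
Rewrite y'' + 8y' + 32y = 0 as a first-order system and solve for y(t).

Let x_1 = y, x_2 = y'. Then x_1' = x_2 and x_2' = -32x_1 - 8x_2.
A = [[0,1],[-32,-8]]; det(A-λI) = λ^2 + 8λ + 32.
Eigenvalues λ = -4 ± 4i.

y(t) = C_1e^(-4t)cos(4t) + C_2e^(-4t)sin(4t)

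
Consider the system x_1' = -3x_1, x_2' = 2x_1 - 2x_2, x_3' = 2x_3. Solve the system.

Coefficient matrix A = [[-3, 0, 0], [2, -2, 0], [0, 0, 2]].
det(A - λI) = 0 gives eigenvalues λ = 2, -2, -3.
For λ=2: eigenvector (0,0,1).
For λ=-2: eigenvector (0,1,0).
For λ=-3: eigenvector (1,-2,0).
General solution: c_1e^(2t)(0,0,1) + c_2e^(-2t)(0,1,0) + c_3e^(-3t)(1,-2,0).

x_1(t) = c_3e^(-3t), x_2(t) = c_2e^(-2t) - 2c_3e^(-3t), x_3(t) = c_1e^(2t)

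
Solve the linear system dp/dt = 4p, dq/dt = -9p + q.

p(t) = c_2e^(4t), q(t) = c_1e^(t) - 3c_2e^(4t)

Coefficient matrix A = [[4, 0], [-9, 1]].
Characteristic polynomial det(A - λI) = λ^2 - 5λ + 4 = 0.
Eigenvalues λ = 1, 4.
For λ=1: (A-λI) row 1 is [3, 0], so an eigenvector is (0, 1).
For λ=4: (A-λI) row 2 is [-9, -3], so an eigenvector is (1, -3).
General solution: c_1e^(t)(0,1) + c_2e^(4t)(1,-3).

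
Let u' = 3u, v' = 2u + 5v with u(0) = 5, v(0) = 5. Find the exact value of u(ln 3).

A = [[3,0],[2,5]]; eigenvalues λ = 5, 3.
Eigenvectors: (0,-1) for λ=5, (1,-1) for λ=3.
From the initial condition, c_1 = -10, c_2 = 5.
u(ln 3) = (-10)(3^5)(0) + (5)(3^3)(1) = 135.

135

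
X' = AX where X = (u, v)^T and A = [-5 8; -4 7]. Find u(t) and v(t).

u(t) = -C_1e^(3t) - 2C_2e^(-t), v(t) = -C_1e^(3t) - C_2e^(-t)

Coefficient matrix A = [[-5, 8], [-4, 7]].
Characteristic polynomial det(A - λI) = λ^2 - 2λ - 3 = 0.
Eigenvalues λ = 3, -1.
For λ=3: (A-λI) row 1 is [-8, 8], so an eigenvector is (-1, -1).
For λ=-1: (A-λI) row 1 is [-4, 8], so an eigenvector is (-2, -1).
General solution: C_1e^(3t)(-1,-1) + C_2e^(-t)(-2,-1).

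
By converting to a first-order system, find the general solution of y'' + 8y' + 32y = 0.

y(t) = K_1e^(-4t)cos(4t) + K_2e^(-4t)sin(4t)

Let x_1 = y, x_2 = y'. Then x_1' = x_2 and x_2' = -32x_1 - 8x_2.
A = [[0,1],[-32,-8]]; det(A-λI) = λ^2 + 8λ + 32.
Eigenvalues λ = -4 ± 4i.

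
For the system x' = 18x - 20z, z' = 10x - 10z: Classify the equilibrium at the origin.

A = [[18,-20],[10,-10]]; det(A-λI) = λ^2 - 8λ + 20.
λ = 4 ± 2i: positive real part.

unstable spiral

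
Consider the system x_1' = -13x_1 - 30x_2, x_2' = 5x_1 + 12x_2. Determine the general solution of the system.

Coefficient matrix A = [[-13, -30], [5, 12]].
Characteristic polynomial det(A - λI) = λ^2 + λ - 6 = 0.
Eigenvalues λ = 2, -3.
For λ=2: (A-λI) row 1 is [-15, -30], so an eigenvector is (2, -1).
For λ=-3: (A-λI) row 1 is [-10, -30], so an eigenvector is (-3, 1).
General solution: c_1e^(2t)(2,-1) + c_2e^(-3t)(-3,1).

x_1(t) = 2c_1e^(2t) - 3c_2e^(-3t), x_2(t) = -c_1e^(2t) + c_2e^(-3t)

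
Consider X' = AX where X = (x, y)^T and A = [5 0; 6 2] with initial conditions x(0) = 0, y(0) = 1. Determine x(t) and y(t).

Coefficient matrix A = [[5, 0], [6, 2]].
Characteristic polynomial det(A - λI) = λ^2 - 7λ + 10 = 0.
Eigenvalues λ = 5, 2.
For λ=5: (A-λI) row 2 is [6, -3], so an eigenvector is (1, 2).
For λ=2: (A-λI) row 1 is [3, 0], so an eigenvector is (0, -1).
General solution: K_1e^(5t)(1,2) + K_2e^(2t)(0,-1).
Applying x(0)=0, y(0)=1 gives K_1=0, K_2=-1.

x(t) = 0, y(t) = e^(2t)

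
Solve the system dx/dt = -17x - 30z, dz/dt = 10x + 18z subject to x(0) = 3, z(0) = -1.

x(t) = -3e^(3t) + 6e^(-2t), z(t) = 2e^(3t) - 3e^(-2t)

Coefficient matrix A = [[-17, -30], [10, 18]].
Characteristic polynomial det(A - λI) = λ^2 - λ - 6 = 0.
Eigenvalues λ = 3, -2.
For λ=3: (A-λI) row 1 is [-20, -30], so an eigenvector is (-3, 2).
For λ=-2: (A-λI) row 1 is [-15, -30], so an eigenvector is (-2, 1).
General solution: c_1e^(3t)(-3,2) + c_2e^(-2t)(-2,1).
Applying x(0)=3, z(0)=-1 gives c_1=1, c_2=-3.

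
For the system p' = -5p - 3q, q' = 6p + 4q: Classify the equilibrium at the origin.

A = [[-5,-3],[6,4]]; det(A-λI) = λ^2 + λ - 2.
λ = -2, 1: opposite signs.

saddle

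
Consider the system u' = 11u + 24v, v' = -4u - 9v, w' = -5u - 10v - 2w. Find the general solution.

Coefficient matrix A = [[11, 24, 0], [-4, -9, 0], [-5, -10, -2]].
det(A - λI) = 0 gives eigenvalues λ = -2, -1, 3.
For λ=-2: eigenvector (0,0,1).
For λ=-1: eigenvector (-2,1,0).
For λ=3: eigenvector (3,-1,-1).
General solution: K_1e^(-2t)(0,0,1) + K_2e^(-t)(-2,1,0) + K_3e^(3t)(3,-1,-1).

u(t) = -2K_2e^(-t) + 3K_3e^(3t), v(t) = K_2e^(-t) - K_3e^(3t), w(t) = K_1e^(-2t) - K_3e^(3t)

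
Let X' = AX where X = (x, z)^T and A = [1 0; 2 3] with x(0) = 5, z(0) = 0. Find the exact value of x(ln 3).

A = [[1,0],[2,3]]; eigenvalues λ = 3, 1.
Eigenvectors: (0,-1) for λ=3, (1,-1) for λ=1.
From the initial condition, c_1 = -5, c_2 = 5.
x(ln 3) = (-5)(3^3)(0) + (5)(3^1)(1) = 15.

15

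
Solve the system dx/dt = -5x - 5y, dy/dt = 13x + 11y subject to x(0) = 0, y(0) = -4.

x(t) = 20e^(3t)sin(t), y(t) = -32e^(3t)sin(t) - 4e^(3t)cos(t)

Coefficient matrix A = [[-5, -5], [13, 11]].
Characteristic polynomial det(A - λI) = λ^2 - 6λ + 10 = 0.
Eigenvalues λ = 3 ± i (complex conjugate pair).
For λ=3+i: an eigenvector is (-2,3) - i(1,-2) = (-2 - i, 3 + 2i).
A real fundamental pair from Re and Im of e^((3+i)t)v: X_1 = e^(3t)(cos(t)·(-2,3) + sin(t)·(1,-2)), X_2 = e^(3t)(sin(t)·(-2,3) - cos(t)·(1,-2)).
General solution: c_1X_1 + c_2X_2.
Applying x(0)=0, y(0)=-4 gives c_1=4, c_2=-8.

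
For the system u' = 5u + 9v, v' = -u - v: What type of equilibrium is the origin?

A = [[5,9],[-1,-1]]; det(A-λI) = λ^2 - 4λ + 4.
repeated λ = 2 with a single eigenvector.

unstable improper node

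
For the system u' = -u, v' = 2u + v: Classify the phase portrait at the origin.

A = [[-1,0],[2,1]]; det(A-λI) = λ^2 - 1.
λ = -1, 1: opposite signs.

saddle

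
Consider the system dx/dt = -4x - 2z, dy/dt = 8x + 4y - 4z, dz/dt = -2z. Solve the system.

x(t) = C_2e^(-2t) + C_3e^(-4t), y(t) = C_1e^(4t) - 2C_2e^(-2t) - C_3e^(-4t), z(t) = -C_2e^(-2t)

Coefficient matrix A = [[-4, 0, -2], [8, 4, -4], [0, 0, -2]].
det(A - λI) = 0 gives eigenvalues λ = 4, -2, -4.
For λ=4: eigenvector (0,1,0).
For λ=-2: eigenvector (1,-2,-1).
For λ=-4: eigenvector (1,-1,0).
General solution: C_1e^(4t)(0,1,0) + C_2e^(-2t)(1,-2,-1) + C_3e^(-4t)(1,-1,0).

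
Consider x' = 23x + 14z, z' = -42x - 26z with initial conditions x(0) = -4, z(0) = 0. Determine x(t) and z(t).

x(t) = -16e^(2t) + 12e^(-5t), z(t) = 24e^(2t) - 24e^(-5t)

Coefficient matrix A = [[23, 14], [-42, -26]].
Characteristic polynomial det(A - λI) = λ^2 + 3λ - 10 = 0.
Eigenvalues λ = -5, 2.
For λ=-5: (A-λI) row 1 is [28, 14], so an eigenvector is (-1, 2).
For λ=2: (A-λI) row 1 is [21, 14], so an eigenvector is (-2, 3).
General solution: c_1e^(-5t)(-1,2) + c_2e^(2t)(-2,3).
Applying x(0)=-4, z(0)=0 gives c_1=-12, c_2=8.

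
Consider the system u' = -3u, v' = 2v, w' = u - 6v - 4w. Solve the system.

Coefficient matrix A = [[-3, 0, 0], [0, 2, 0], [1, -6, -4]].
det(A - λI) = 0 gives eigenvalues λ = -4, 2, -3.
For λ=-4: eigenvector (0,0,-1).
For λ=2: eigenvector (0,1,-1).
For λ=-3: eigenvector (1,0,1).
General solution: K_1e^(-4t)(0,0,-1) + K_2e^(2t)(0,1,-1) + K_3e^(-3t)(1,0,1).

u(t) = K_3e^(-3t), v(t) = K_2e^(2t), w(t) = -K_1e^(-4t) - K_2e^(2t) + K_3e^(-3t)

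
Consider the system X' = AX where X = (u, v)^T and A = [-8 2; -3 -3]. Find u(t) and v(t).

u(t) = C_1e^(-6t) + 2C_2e^(-5t), v(t) = C_1e^(-6t) + 3C_2e^(-5t)

Coefficient matrix A = [[-8, 2], [-3, -3]].
Characteristic polynomial det(A - λI) = λ^2 + 11λ + 30 = 0.
Eigenvalues λ = -6, -5.
For λ=-6: (A-λI) row 1 is [-2, 2], so an eigenvector is (1, 1).
For λ=-5: (A-λI) row 1 is [-3, 2], so an eigenvector is (2, 3).
General solution: C_1e^(-6t)(1,1) + C_2e^(-5t)(2,3).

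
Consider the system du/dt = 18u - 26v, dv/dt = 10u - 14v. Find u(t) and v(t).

u(t) = -3c_1e^(2t)sin(2t) - 2c_1e^(2t)cos(2t) - 2c_2e^(2t)sin(2t) + 3c_2e^(2t)cos(2t), v(t) = -2c_1e^(2t)sin(2t) - c_1e^(2t)cos(2t) - c_2e^(2t)sin(2t) + 2c_2e^(2t)cos(2t)

Coefficient matrix A = [[18, -26], [10, -14]].
Characteristic polynomial det(A - λI) = λ^2 - 4λ + 8 = 0.
Eigenvalues λ = 2 ± 2i (complex conjugate pair).
For λ=2+2i: an eigenvector is (-2,-1) - i(-3,-2) = (-2 + 3i, -1 + 2i).
A real fundamental pair from Re and Im of e^((2+2i)t)v: X_1 = e^(2t)(cos(2t)·(-2,-1) + sin(2t)·(-3,-2)), X_2 = e^(2t)(sin(2t)·(-2,-1) - cos(2t)·(-3,-2)).
General solution: c_1X_1 + c_2X_2.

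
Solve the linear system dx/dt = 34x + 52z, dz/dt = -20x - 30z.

Coefficient matrix A = [[34, 52], [-20, -30]].
Characteristic polynomial det(A - λI) = λ^2 - 4λ + 20 = 0.
Eigenvalues λ = 2 ± 4i (complex conjugate pair).
For λ=2+4i: an eigenvector is (-2,1) - i(-3,2) = (-2 + 3i, 1 - 2i).
A real fundamental pair from Re and Im of e^((2+4i)t)v: X_1 = e^(2t)(cos(4t)·(-2,1) + sin(4t)·(-3,2)), X_2 = e^(2t)(sin(4t)·(-2,1) - cos(4t)·(-3,2)).
General solution: C_1X_1 + C_2X_2.

x(t) = -3C_1e^(2t)sin(4t) - 2C_1e^(2t)cos(4t) - 2C_2e^(2t)sin(4t) + 3C_2e^(2t)cos(4t), z(t) = 2C_1e^(2t)sin(4t) + C_1e^(2t)cos(4t) + C_2e^(2t)sin(4t) - 2C_2e^(2t)cos(4t)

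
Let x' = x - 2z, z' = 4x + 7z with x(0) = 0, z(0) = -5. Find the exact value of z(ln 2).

A = [[1,-2],[4,7]]; eigenvalues λ = 3, 5.
Eigenvectors: (-1,1) for λ=3, (-1,2) for λ=5.
From the initial condition, c_1 = 5, c_2 = -5.
z(ln 2) = (5)(2^3)(1) + (-5)(2^5)(2) = -280.

-280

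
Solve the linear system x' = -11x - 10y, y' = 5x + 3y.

Coefficient matrix A = [[-11, -10], [5, 3]].
Characteristic polynomial det(A - λI) = λ^2 + 8λ + 17 = 0.
Eigenvalues λ = -4 ± i (complex conjugate pair).
For λ=-4+i: an eigenvector is (-3,2) - i(1,-1) = (-3 - i, 2 + i).
A real fundamental pair from Re and Im of e^((-4+i)t)v: X_1 = e^(-4t)(cos(t)·(-3,2) + sin(t)·(1,-1)), X_2 = e^(-4t)(sin(t)·(-3,2) - cos(t)·(1,-1)).
General solution: C_1X_1 + C_2X_2.

x(t) = C_1e^(-4t)sin(t) - 3C_1e^(-4t)cos(t) - 3C_2e^(-4t)sin(t) - C_2e^(-4t)cos(t), y(t) = -C_1e^(-4t)sin(t) + 2C_1e^(-4t)cos(t) + 2C_2e^(-4t)sin(t) + C_2e^(-4t)cos(t)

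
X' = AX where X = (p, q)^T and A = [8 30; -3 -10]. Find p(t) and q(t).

Coefficient matrix A = [[8, 30], [-3, -10]].
Characteristic polynomial det(A - λI) = λ^2 + 2λ + 10 = 0.
Eigenvalues λ = -1 ± 3i (complex conjugate pair).
For λ=-1+3i: an eigenvector is (-3,1) - i(1,0) = (-3 - i, 1).
A real fundamental pair from Re and Im of e^((-1+3i)t)v: X_1 = e^(-t)(cos(3t)·(-3,1) + sin(3t)·(1,0)), X_2 = e^(-t)(sin(3t)·(-3,1) - cos(3t)·(1,0)).
General solution: C_1X_1 + C_2X_2.

p(t) = C_1e^(-t)sin(3t) - 3C_1e^(-t)cos(3t) - 3C_2e^(-t)sin(3t) - C_2e^(-t)cos(3t), q(t) = C_1e^(-t)cos(3t) + C_2e^(-t)sin(3t)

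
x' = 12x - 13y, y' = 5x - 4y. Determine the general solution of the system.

x(t) = 3c_1e^(4t)sin(t) + 2c_1e^(4t)cos(t) + 2c_2e^(4t)sin(t) - 3c_2e^(4t)cos(t), y(t) = 2c_1e^(4t)sin(t) + c_1e^(4t)cos(t) + c_2e^(4t)sin(t) - 2c_2e^(4t)cos(t)

Coefficient matrix A = [[12, -13], [5, -4]].
Characteristic polynomial det(A - λI) = λ^2 - 8λ + 17 = 0.
Eigenvalues λ = 4 ± i (complex conjugate pair).
For λ=4+i: an eigenvector is (2,1) - i(3,2) = (2 - 3i, 1 - 2i).
A real fundamental pair from Re and Im of e^((4+i)t)v: X_1 = e^(4t)(cos(t)·(2,1) + sin(t)·(3,2)), X_2 = e^(4t)(sin(t)·(2,1) - cos(t)·(3,2)).
General solution: c_1X_1 + c_2X_2.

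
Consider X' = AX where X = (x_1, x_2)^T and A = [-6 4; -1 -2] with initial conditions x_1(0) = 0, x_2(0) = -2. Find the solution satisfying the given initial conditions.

x_1(t) = -8te^(-4t), x_2(t) = -4te^(-4t) - 2e^(-4t)

Coefficient matrix A = [[-6, 4], [-1, -2]].
Characteristic polynomial det(A - λI) = λ^2 + 8λ + 16 = 0.
Single eigenvalue λ = -4 with algebraic multiplicity 2.
Eigenvector v = (-2,-1); generalized eigenvector w with (A-λI)w=v is (3,1).
General solution: e^(-4t)[C_1·v + C_2·(t·v + w)].
Applying x_1(0)=0, x_2(0)=-2 gives C_1=6, C_2=4.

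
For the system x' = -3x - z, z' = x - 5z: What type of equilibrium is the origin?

stable improper node

A = [[-3,-1],[1,-5]]; det(A-λI) = λ^2 + 8λ + 16.
repeated λ = -4 with a single eigenvector.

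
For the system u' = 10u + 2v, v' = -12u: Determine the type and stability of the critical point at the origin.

A = [[10,2],[-12,0]]; det(A-λI) = λ^2 - 10λ + 24.
λ = 4, 6: both positive.

unstable node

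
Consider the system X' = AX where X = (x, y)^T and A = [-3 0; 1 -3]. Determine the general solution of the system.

Coefficient matrix A = [[-3, 0], [1, -3]].
Characteristic polynomial det(A - λI) = λ^2 + 6λ + 9 = 0.
Single eigenvalue λ = -3 with algebraic multiplicity 2.
Eigenvector v = (0,1); generalized eigenvector w with (A-λI)w=v is (1,-1).
General solution: e^(-3t)[c_1·v + c_2·(t·v + w)].

x(t) = c_2e^(-3t), y(t) = c_1e^(-3t) + c_2te^(-3t) - c_2e^(-3t)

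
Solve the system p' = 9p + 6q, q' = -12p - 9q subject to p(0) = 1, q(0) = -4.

Coefficient matrix A = [[9, 6], [-12, -9]].
Characteristic polynomial det(A - λI) = λ^2 - 9 = 0.
Eigenvalues λ = -3, 3.
For λ=-3: (A-λI) row 1 is [12, 6], so an eigenvector is (-1, 2).
For λ=3: (A-λI) row 1 is [6, 6], so an eigenvector is (1, -1).
General solution: c_1e^(-3t)(-1,2) + c_2e^(3t)(1,-1).
Applying p(0)=1, q(0)=-4 gives c_1=-3, c_2=-2.

p(t) = -2e^(3t) + 3e^(-3t), q(t) = 2e^(3t) - 6e^(-3t)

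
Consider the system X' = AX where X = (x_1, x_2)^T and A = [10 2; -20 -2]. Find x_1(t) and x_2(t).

Coefficient matrix A = [[10, 2], [-20, -2]].
Characteristic polynomial det(A - λI) = λ^2 - 8λ + 20 = 0.
Eigenvalues λ = 4 ± 2i (complex conjugate pair).
For λ=4+2i: an eigenvector is (0,1) - i(1,-3) = (0 - i, 1 + 3i).
A real fundamental pair from Re and Im of e^((4+2i)t)v: X_1 = e^(4t)(cos(2t)·(0,1) + sin(2t)·(1,-3)), X_2 = e^(4t)(sin(2t)·(0,1) - cos(2t)·(1,-3)).
General solution: C_1X_1 + C_2X_2.

x_1(t) = C_1e^(4t)sin(2t) - C_2e^(4t)cos(2t), x_2(t) = -3C_1e^(4t)sin(2t) + C_1e^(4t)cos(2t) + C_2e^(4t)sin(2t) + 3C_2e^(4t)cos(2t)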